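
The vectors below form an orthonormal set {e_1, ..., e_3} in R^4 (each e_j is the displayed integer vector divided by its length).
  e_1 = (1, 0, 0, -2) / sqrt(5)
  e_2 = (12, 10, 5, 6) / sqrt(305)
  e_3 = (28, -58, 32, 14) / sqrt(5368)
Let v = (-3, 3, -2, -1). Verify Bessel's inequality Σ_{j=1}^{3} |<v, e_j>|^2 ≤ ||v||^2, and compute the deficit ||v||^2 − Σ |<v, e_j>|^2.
Σ |<v, e_j>|^2 = 251/11; ||v||^2 = 23; deficit = 2/11

Write each e_j = u_j / sqrt(<u_j, u_j>) where u_j is the displayed integer vector. Then <v, e_j> = <v, u_j> / sqrt(<u_j, u_j>), so |<v, e_j>|^2 = <v, u_j>^2 / <u_j, u_j>.
Coefficients: <v, e_1> = -1/sqrt(5), <v, e_2> = -22/sqrt(305), <v, e_3> = -336/sqrt(5368).
Square and sum: Σ |<v, e_j>|^2 = 251/11.
Compute ||v||^2 = v·v = 23.
Deficit = 23 − 251/11 = 2/11 ≥ 0, confirming Bessel's inequality. (The deficit equals ||v − Σ <v,e_j> e_j||^2, the squared distance from v to span{e_j}.)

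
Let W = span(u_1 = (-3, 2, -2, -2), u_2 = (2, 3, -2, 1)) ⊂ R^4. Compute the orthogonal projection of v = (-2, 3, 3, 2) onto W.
proj_W(v) = (-2/11, 7/22, -3/11, -3/22)

Set up U = [u_1 | ... | u_2] ∈ R^(4×2). The projector onto W = col(U) is P = U (U^T U)^(-1) U^T.
Compute U^T U =
  [21, 2]
  [2, 18],
and U^T v = (2, 1).
Solve U^T U · c = U^T v for the coefficients: c = (1/11, 1/22). The projection is proj_W(v) = U c.
Check: (v - proj_W(v)) · u_1 = 0  (should be 0).
Check: (v - proj_W(v)) · u_2 = 0  (should be 0).
Result: proj_W(v) = (-2/11, 7/22, -3/11, -3/22).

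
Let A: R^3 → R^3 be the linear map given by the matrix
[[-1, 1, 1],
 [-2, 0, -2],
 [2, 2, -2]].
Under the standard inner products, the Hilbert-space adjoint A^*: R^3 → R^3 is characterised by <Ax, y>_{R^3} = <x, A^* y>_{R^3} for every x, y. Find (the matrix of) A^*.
A^* = A^T =
[[-1, -2, 2],
 [1, 0, 2],
 [1, -2, -2]]

For real matrices with standard dot products, the defining identity <Ax, y> = <x, A^* y> gives (Ax)^T y = x^T (A^*) y, i.e. x^T A^T y = x^T (A^*) y. Since this holds for all x, y, we must have A^* = A^T. Therefore
A^* =
[[-1, -2, 2],
 [1, 0, 2],
 [1, -2, -2]].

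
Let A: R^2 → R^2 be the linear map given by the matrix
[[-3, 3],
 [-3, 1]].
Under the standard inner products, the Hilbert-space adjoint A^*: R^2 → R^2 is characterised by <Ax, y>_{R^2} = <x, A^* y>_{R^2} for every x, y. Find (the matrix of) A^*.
A^* = A^T =
[[-3, -3],
 [3, 1]]

For real matrices with standard dot products, the defining identity <Ax, y> = <x, A^* y> gives (Ax)^T y = x^T (A^*) y, i.e. x^T A^T y = x^T (A^*) y. Since this holds for all x, y, we must have A^* = A^T. Therefore
A^* =
[[-3, -3],
 [3, 1]].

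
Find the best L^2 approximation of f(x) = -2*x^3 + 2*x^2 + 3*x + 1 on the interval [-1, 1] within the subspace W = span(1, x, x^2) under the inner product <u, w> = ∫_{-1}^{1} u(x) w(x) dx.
g(x) = 2*x^2 + 9*x/5 + 1

The best approximation g ∈ W is the orthogonal projection of f onto W. Writing g = a_0 + a_1 x + a_2 x^2, the coefficients solve the normal equations G · a = b where
  G_{ij} = <φ_i, φ_j> and b_i = <f, φ_i>, with φ_0 = 1, φ_1 = x, φ_2 = x^2.
G =
  [2, 0, 2/3]
  [0, 2/3, 0]
  [2/3, 0, 2/5],
b = (10/3, 6/5, 22/15).
Solving gives a_0 = 1, a_1 = 9/5, a_2 = 2, so
  g(x) = 2*x^2 + 9*x/5 + 1.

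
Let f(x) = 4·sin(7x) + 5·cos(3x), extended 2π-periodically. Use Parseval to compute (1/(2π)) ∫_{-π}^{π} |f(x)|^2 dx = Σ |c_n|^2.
Σ |c_n|^2 = 41/2

Expand |f|^2 and use orthogonality of {sin(nx), cos(mx)} on [-π, π]:
  ∫_{-π}^{π} sin(nx)^2 dx = π, ∫ cos(mx)^2 dx = π, and cross terms integrate to 0.
So ∫_{-π}^{π} f(x)^2 dx = 4^2 · π + 5^2 · π = (16 + 25)π.
Divide by 2π: (16 + 25)/2 = 41/2.
By Parseval, this equals Σ |c_n|^2.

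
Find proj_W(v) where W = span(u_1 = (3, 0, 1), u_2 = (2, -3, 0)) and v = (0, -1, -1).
proj_W(v) = (-21/94, -54/47, -31/94)

Set up U = [u_1 | ... | u_2] ∈ R^(3×2). The projector onto W = col(U) is P = U (U^T U)^(-1) U^T.
Compute U^T U =
  [10, 6]
  [6, 13],
and U^T v = (-1, 3).
Solve U^T U · c = U^T v for the coefficients: c = (-31/94, 18/47). The projection is proj_W(v) = U c.
Check: (v - proj_W(v)) · u_1 = 0  (should be 0).
Check: (v - proj_W(v)) · u_2 = 0  (should be 0).
Result: proj_W(v) = (-21/94, -54/47, -31/94).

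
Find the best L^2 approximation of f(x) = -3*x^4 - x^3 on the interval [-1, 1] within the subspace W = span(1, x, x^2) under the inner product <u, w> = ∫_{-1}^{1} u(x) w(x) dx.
g(x) = -18*x^2/7 - 3*x/5 + 9/35

The best approximation g ∈ W is the orthogonal projection of f onto W. Writing g = a_0 + a_1 x + a_2 x^2, the coefficients solve the normal equations G · a = b where
  G_{ij} = <φ_i, φ_j> and b_i = <f, φ_i>, with φ_0 = 1, φ_1 = x, φ_2 = x^2.
G =
  [2, 0, 2/3]
  [0, 2/3, 0]
  [2/3, 0, 2/5],
b = (-6/5, -2/5, -6/7).
Solving gives a_0 = 9/35, a_1 = -3/5, a_2 = -18/7, so
  g(x) = -18*x^2/7 - 3*x/5 + 9/35.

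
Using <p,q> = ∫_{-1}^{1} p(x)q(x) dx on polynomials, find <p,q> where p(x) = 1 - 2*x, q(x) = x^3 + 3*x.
<p,q> = -24/5

Expand the product: p(x)·q(x) = -2*x^4 + x^3 - 6*x^2 + 3*x.
∫_{-1}^{1} of each monomial x^k gives [2/(k+1) if k even, 0 if k odd]. Integrating term-by-term (or equivalently evaluating the antiderivative F(x) = -2*x^5/5 + x^4/4 - 2*x^3 + 3*x^2/2 at the endpoints):
  F(1) − F(−1) = -13/20 − (83/20) = -24/5.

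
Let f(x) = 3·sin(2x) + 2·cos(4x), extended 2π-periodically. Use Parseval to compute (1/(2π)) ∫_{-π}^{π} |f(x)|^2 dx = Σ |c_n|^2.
Σ |c_n|^2 = 13/2

Expand |f|^2 and use orthogonality of {sin(nx), cos(mx)} on [-π, π]:
  ∫_{-π}^{π} sin(nx)^2 dx = π, ∫ cos(mx)^2 dx = π, and cross terms integrate to 0.
So ∫_{-π}^{π} f(x)^2 dx = 3^2 · π + 2^2 · π = (9 + 4)π.
Divide by 2π: (9 + 4)/2 = 13/2.
By Parseval, this equals Σ |c_n|^2.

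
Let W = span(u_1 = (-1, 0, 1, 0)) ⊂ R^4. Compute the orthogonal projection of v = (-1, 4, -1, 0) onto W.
proj_W(v) = (0, 0, 0, 0)

Set up U = [u_1 | ... | u_1] ∈ R^(4×1). The projector onto W = col(U) is P = U (U^T U)^(-1) U^T.
Compute U^T U =
  [2],
and U^T v = (0).
Solve U^T U · c = U^T v for the coefficients: c = (0). The projection is proj_W(v) = U c.
Check: (v - proj_W(v)) · u_1 = 0  (should be 0).
Result: proj_W(v) = (0, 0, 0, 0).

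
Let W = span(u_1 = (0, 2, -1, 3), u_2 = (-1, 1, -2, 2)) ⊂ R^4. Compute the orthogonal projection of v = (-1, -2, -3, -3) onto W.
proj_W(v) = (-43/20, -47/20, -41/20, -49/20)

Set up U = [u_1 | ... | u_2] ∈ R^(4×2). The projector onto W = col(U) is P = U (U^T U)^(-1) U^T.
Compute U^T U =
  [14, 10]
  [10, 10],
and U^T v = (-10, -1).
Solve U^T U · c = U^T v for the coefficients: c = (-9/4, 43/20). The projection is proj_W(v) = U c.
Check: (v - proj_W(v)) · u_1 = 0  (should be 0).
Check: (v - proj_W(v)) · u_2 = 0  (should be 0).
Result: proj_W(v) = (-43/20, -47/20, -41/20, -49/20).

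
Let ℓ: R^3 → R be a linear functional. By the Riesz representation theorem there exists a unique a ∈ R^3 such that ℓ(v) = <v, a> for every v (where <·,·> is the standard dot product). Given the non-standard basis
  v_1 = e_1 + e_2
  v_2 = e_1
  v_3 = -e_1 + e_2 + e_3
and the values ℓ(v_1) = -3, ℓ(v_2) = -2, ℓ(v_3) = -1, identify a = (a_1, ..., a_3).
a = (-2, -1, -2)

Write a = (a_1, ..., a_3) in the standard basis. For each basis vector v_i, ℓ(v_i) = <v_i, a> is a linear equation in the a_j's. Collect the n equations into a matrix system V a = ℓ, where row i of V is v_i (expressed in the standard basis). Since V is invertible (lower-triangular with 1s on the diagonal, up to permutation), solve by back-substitution:
  V =
[[1, 1, 0],
 [1, 0, 0],
 [-1, 1, 1]]
  V a = (-3, -2, -1)
Solving gives a = (-2, -1, -2).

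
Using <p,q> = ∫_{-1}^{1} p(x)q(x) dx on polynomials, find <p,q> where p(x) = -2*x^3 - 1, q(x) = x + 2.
<p,q> = -24/5

Expand the product: p(x)·q(x) = -2*x^4 - 4*x^3 - x - 2.
∫_{-1}^{1} of each monomial x^k gives [2/(k+1) if k even, 0 if k odd]. Integrating term-by-term (or equivalently evaluating the antiderivative F(x) = -2*x^5/5 - x^4 - x^2/2 - 2*x at the endpoints):
  F(1) − F(−1) = -39/10 − (9/10) = -24/5.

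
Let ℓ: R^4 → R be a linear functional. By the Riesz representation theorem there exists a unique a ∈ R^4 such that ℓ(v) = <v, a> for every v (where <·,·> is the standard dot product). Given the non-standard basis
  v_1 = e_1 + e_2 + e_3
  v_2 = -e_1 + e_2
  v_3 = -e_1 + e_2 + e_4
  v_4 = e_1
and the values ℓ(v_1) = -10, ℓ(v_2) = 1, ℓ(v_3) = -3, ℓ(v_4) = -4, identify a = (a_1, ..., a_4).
a = (-4, -3, -3, -4)

Write a = (a_1, ..., a_4) in the standard basis. For each basis vector v_i, ℓ(v_i) = <v_i, a> is a linear equation in the a_j's. Collect the n equations into a matrix system V a = ℓ, where row i of V is v_i (expressed in the standard basis). Since V is invertible (lower-triangular with 1s on the diagonal, up to permutation), solve by back-substitution:
  V =
[[1, 1, 1, 0],
 [-1, 1, 0, 0],
 [-1, 1, 0, 1],
 [1, 0, 0, 0]]
  V a = (-10, 1, -3, -4)
Solving gives a = (-4, -3, -3, -4).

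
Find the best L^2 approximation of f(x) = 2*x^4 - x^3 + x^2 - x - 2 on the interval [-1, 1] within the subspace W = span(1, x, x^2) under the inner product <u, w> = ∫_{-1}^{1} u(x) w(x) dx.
g(x) = 19*x^2/7 - 8*x/5 - 76/35

The best approximation g ∈ W is the orthogonal projection of f onto W. Writing g = a_0 + a_1 x + a_2 x^2, the coefficients solve the normal equations G · a = b where
  G_{ij} = <φ_i, φ_j> and b_i = <f, φ_i>, with φ_0 = 1, φ_1 = x, φ_2 = x^2.
G =
  [2, 0, 2/3]
  [0, 2/3, 0]
  [2/3, 0, 2/5],
b = (-38/15, -16/15, -38/105).
Solving gives a_0 = -76/35, a_1 = -8/5, a_2 = 19/7, so
  g(x) = 19*x^2/7 - 8*x/5 - 76/35.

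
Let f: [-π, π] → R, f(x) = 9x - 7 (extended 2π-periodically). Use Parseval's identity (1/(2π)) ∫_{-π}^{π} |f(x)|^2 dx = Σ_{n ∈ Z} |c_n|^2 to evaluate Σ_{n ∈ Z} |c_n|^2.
Σ |c_n|^2 = 27π^2 + 49

Expand and integrate term by term over [-π, π]:
  ∫ (9x)^2 dx = 81·(2π^3/3); ∫ 2·9·(-7)·x dx = 0 (odd integrand); ∫ (-7)^2 dx = 49·2π.
So (1/(2π)) ∫_{-π}^{π} (9x - 7)^2 dx = 81π^2/3 + 49 = 27π^2 + 49.
Parseval ⇒ Σ |c_n|^2 = 27π^2 + 49.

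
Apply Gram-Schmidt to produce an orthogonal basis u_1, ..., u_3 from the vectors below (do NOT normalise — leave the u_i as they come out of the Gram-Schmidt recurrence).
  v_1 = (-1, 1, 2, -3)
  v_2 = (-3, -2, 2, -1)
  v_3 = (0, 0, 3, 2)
Orthogonal basis:
  u_1 = (-1, 1, 2, -3)
  u_2 = (-37/15, -38/15, 14/15, 3/5)
  u_3 = (74/103, 76/103, 281/103, 188/103)

Apply the Gram-Schmidt recurrence
  u_1 = v_1
  u_i = v_i − Σ_{j<i} ((v_i · u_j) / (u_j · u_j)) · u_j.

Step by step this gives:
  u_1 = (-1, 1, 2, -3)
  u_2 = (-37/15, -38/15, 14/15, 3/5)
  u_3 = (74/103, 76/103, 281/103, 188/103)

Orthogonality check:
  u_2 · u_1 = 0 (should be 0)
  u_3 · u_1 = 0 (should be 0)
  u_3 · u_2 = 0 (should be 0)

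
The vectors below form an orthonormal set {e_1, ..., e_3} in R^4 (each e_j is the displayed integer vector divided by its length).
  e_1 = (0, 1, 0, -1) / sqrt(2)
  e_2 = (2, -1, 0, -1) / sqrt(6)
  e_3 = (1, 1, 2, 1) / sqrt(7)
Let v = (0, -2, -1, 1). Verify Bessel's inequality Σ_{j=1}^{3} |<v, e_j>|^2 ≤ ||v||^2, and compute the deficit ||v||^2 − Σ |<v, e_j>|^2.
Σ |<v, e_j>|^2 = 125/21; ||v||^2 = 6; deficit = 1/21

Write each e_j = u_j / sqrt(<u_j, u_j>) where u_j is the displayed integer vector. Then <v, e_j> = <v, u_j> / sqrt(<u_j, u_j>), so |<v, e_j>|^2 = <v, u_j>^2 / <u_j, u_j>.
Coefficients: <v, e_1> = -3/sqrt(2), <v, e_2> = 1/sqrt(6), <v, e_3> = -3/sqrt(7).
Square and sum: Σ |<v, e_j>|^2 = 125/21.
Compute ||v||^2 = v·v = 6.
Deficit = 6 − 125/21 = 1/21 ≥ 0, confirming Bessel's inequality. (The deficit equals ||v − Σ <v,e_j> e_j||^2, the squared distance from v to span{e_j}.)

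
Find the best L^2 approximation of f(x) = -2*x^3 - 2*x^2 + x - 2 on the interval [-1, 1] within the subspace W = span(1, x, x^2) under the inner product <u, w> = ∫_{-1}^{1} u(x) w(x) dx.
g(x) = -2*x^2 - x/5 - 2

The best approximation g ∈ W is the orthogonal projection of f onto W. Writing g = a_0 + a_1 x + a_2 x^2, the coefficients solve the normal equations G · a = b where
  G_{ij} = <φ_i, φ_j> and b_i = <f, φ_i>, with φ_0 = 1, φ_1 = x, φ_2 = x^2.
G =
  [2, 0, 2/3]
  [0, 2/3, 0]
  [2/3, 0, 2/5],
b = (-16/3, -2/15, -32/15).
Solving gives a_0 = -2, a_1 = -1/5, a_2 = -2, so
  g(x) = -2*x^2 - x/5 - 2.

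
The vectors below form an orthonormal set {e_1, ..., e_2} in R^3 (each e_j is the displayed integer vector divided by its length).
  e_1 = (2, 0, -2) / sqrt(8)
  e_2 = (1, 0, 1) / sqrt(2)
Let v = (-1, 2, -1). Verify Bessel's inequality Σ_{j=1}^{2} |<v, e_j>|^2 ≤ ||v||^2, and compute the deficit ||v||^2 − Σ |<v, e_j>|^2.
Σ |<v, e_j>|^2 = 2; ||v||^2 = 6; deficit = 4

Write each e_j = u_j / sqrt(<u_j, u_j>) where u_j is the displayed integer vector. Then <v, e_j> = <v, u_j> / sqrt(<u_j, u_j>), so |<v, e_j>|^2 = <v, u_j>^2 / <u_j, u_j>.
Coefficients: <v, e_1> = 0/sqrt(8), <v, e_2> = -2/sqrt(2).
Square and sum: Σ |<v, e_j>|^2 = 2.
Compute ||v||^2 = v·v = 6.
Deficit = 6 − 2 = 4 ≥ 0, confirming Bessel's inequality. (The deficit equals ||v − Σ <v,e_j> e_j||^2, the squared distance from v to span{e_j}.)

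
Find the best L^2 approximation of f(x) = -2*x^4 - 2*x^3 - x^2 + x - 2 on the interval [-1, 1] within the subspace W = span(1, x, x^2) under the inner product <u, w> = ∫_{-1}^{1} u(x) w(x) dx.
g(x) = -19*x^2/7 - x/5 - 64/35

The best approximation g ∈ W is the orthogonal projection of f onto W. Writing g = a_0 + a_1 x + a_2 x^2, the coefficients solve the normal equations G · a = b where
  G_{ij} = <φ_i, φ_j> and b_i = <f, φ_i>, with φ_0 = 1, φ_1 = x, φ_2 = x^2.
G =
  [2, 0, 2/3]
  [0, 2/3, 0]
  [2/3, 0, 2/5],
b = (-82/15, -2/15, -242/105).
Solving gives a_0 = -64/35, a_1 = -1/5, a_2 = -19/7, so
  g(x) = -19*x^2/7 - x/5 - 64/35.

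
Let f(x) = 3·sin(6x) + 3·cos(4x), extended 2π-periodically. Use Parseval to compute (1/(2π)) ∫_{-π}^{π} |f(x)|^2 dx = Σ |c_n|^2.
Σ |c_n|^2 = 9

Expand |f|^2 and use orthogonality of {sin(nx), cos(mx)} on [-π, π]:
  ∫_{-π}^{π} sin(nx)^2 dx = π, ∫ cos(mx)^2 dx = π, and cross terms integrate to 0.
So ∫_{-π}^{π} f(x)^2 dx = 3^2 · π + 3^2 · π = (9 + 9)π.
Divide by 2π: (9 + 9)/2 = 9.
By Parseval, this equals Σ |c_n|^2.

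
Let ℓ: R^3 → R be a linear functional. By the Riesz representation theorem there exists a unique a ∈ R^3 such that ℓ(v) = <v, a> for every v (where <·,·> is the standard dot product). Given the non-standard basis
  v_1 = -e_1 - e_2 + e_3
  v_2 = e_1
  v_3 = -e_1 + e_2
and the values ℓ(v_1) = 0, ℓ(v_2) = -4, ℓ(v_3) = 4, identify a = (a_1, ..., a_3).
a = (-4, 0, -4)

Write a = (a_1, ..., a_3) in the standard basis. For each basis vector v_i, ℓ(v_i) = <v_i, a> is a linear equation in the a_j's. Collect the n equations into a matrix system V a = ℓ, where row i of V is v_i (expressed in the standard basis). Since V is invertible (lower-triangular with 1s on the diagonal, up to permutation), solve by back-substitution:
  V =
[[-1, -1, 1],
 [1, 0, 0],
 [-1, 1, 0]]
  V a = (0, -4, 4)
Solving gives a = (-4, 0, -4).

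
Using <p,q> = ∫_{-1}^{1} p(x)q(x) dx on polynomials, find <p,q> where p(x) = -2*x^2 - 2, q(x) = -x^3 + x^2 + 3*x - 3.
<p,q> = 208/15

Expand the product: p(x)·q(x) = 2*x^5 - 2*x^4 - 4*x^3 + 4*x^2 - 6*x + 6.
∫_{-1}^{1} of each monomial x^k gives [2/(k+1) if k even, 0 if k odd]. Integrating term-by-term (or equivalently evaluating the antiderivative F(x) = x^6/3 - 2*x^5/5 - x^4 + 4*x^3/3 - 3*x^2 + 6*x at the endpoints):
  F(1) − F(−1) = 49/15 − (-53/5) = 208/15.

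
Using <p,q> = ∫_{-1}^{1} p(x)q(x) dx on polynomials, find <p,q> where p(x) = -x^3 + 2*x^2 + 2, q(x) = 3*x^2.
<p,q> = 32/5

Expand the product: p(x)·q(x) = -3*x^5 + 6*x^4 + 6*x^2.
∫_{-1}^{1} of each monomial x^k gives [2/(k+1) if k even, 0 if k odd]. Integrating term-by-term (or equivalently evaluating the antiderivative F(x) = -x^6/2 + 6*x^5/5 + 2*x^3 at the endpoints):
  F(1) − F(−1) = 27/10 − (-37/10) = 32/5.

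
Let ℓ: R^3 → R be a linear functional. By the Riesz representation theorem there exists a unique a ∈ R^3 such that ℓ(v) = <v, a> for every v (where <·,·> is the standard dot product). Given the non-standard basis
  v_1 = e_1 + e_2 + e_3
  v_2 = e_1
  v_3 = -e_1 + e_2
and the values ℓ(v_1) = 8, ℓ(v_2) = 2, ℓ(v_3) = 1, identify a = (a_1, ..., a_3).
a = (2, 3, 3)

Write a = (a_1, ..., a_3) in the standard basis. For each basis vector v_i, ℓ(v_i) = <v_i, a> is a linear equation in the a_j's. Collect the n equations into a matrix system V a = ℓ, where row i of V is v_i (expressed in the standard basis). Since V is invertible (lower-triangular with 1s on the diagonal, up to permutation), solve by back-substitution:
  V =
[[1, 1, 1],
 [1, 0, 0],
 [-1, 1, 0]]
  V a = (8, 2, 1)
Solving gives a = (2, 3, 3).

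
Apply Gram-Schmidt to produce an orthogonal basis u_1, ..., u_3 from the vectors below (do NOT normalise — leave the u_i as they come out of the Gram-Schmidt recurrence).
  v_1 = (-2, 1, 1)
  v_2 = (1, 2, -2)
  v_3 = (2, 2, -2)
Orthogonal basis:
  u_1 = (-2, 1, 1)
  u_2 = (1/3, 7/3, -5/3)
  u_3 = (8/25, 6/25, 2/5)

Apply the Gram-Schmidt recurrence
  u_1 = v_1
  u_i = v_i − Σ_{j<i} ((v_i · u_j) / (u_j · u_j)) · u_j.

Step by step this gives:
  u_1 = (-2, 1, 1)
  u_2 = (1/3, 7/3, -5/3)
  u_3 = (8/25, 6/25, 2/5)

Orthogonality check:
  u_2 · u_1 = 0 (should be 0)
  u_3 · u_1 = 0 (should be 0)
  u_3 · u_2 = 0 (should be 0)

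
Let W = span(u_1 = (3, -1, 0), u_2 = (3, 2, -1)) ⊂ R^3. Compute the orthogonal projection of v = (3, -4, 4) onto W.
proj_W(v) = (246/91, -445/91, 121/91)

Set up U = [u_1 | ... | u_2] ∈ R^(3×2). The projector onto W = col(U) is P = U (U^T U)^(-1) U^T.
Compute U^T U =
  [10, 7]
  [7, 14],
and U^T v = (13, -3).
Solve U^T U · c = U^T v for the coefficients: c = (29/13, -121/91). The projection is proj_W(v) = U c.
Check: (v - proj_W(v)) · u_1 = 0  (should be 0).
Check: (v - proj_W(v)) · u_2 = 0  (should be 0).
Result: proj_W(v) = (246/91, -445/91, 121/91).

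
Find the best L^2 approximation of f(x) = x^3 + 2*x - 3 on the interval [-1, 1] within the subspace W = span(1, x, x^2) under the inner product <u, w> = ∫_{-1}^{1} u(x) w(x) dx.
g(x) = 13*x/5 - 3

The best approximation g ∈ W is the orthogonal projection of f onto W. Writing g = a_0 + a_1 x + a_2 x^2, the coefficients solve the normal equations G · a = b where
  G_{ij} = <φ_i, φ_j> and b_i = <f, φ_i>, with φ_0 = 1, φ_1 = x, φ_2 = x^2.
G =
  [2, 0, 2/3]
  [0, 2/3, 0]
  [2/3, 0, 2/5],
b = (-6, 26/15, -2).
Solving gives a_0 = -3, a_1 = 13/5, a_2 = 0, so
  g(x) = 13*x/5 - 3.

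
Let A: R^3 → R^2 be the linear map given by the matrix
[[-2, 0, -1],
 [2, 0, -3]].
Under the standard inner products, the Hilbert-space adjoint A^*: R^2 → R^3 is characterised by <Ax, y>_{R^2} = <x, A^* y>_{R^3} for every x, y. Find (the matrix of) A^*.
A^* = A^T =
[[-2, 2],
 [0, 0],
 [-1, -3]]

For real matrices with standard dot products, the defining identity <Ax, y> = <x, A^* y> gives (Ax)^T y = x^T (A^*) y, i.e. x^T A^T y = x^T (A^*) y. Since this holds for all x, y, we must have A^* = A^T. Therefore
A^* =
[[-2, 2],
 [0, 0],
 [-1, -3]].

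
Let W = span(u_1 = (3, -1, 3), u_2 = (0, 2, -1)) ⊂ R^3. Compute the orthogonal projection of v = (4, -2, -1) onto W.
proj_W(v) = (12/7, -22/35, 61/35)

Set up U = [u_1 | ... | u_2] ∈ R^(3×2). The projector onto W = col(U) is P = U (U^T U)^(-1) U^T.
Compute U^T U =
  [19, -5]
  [-5, 5],
and U^T v = (11, -3).
Solve U^T U · c = U^T v for the coefficients: c = (4/7, -1/35). The projection is proj_W(v) = U c.
Check: (v - proj_W(v)) · u_1 = 0  (should be 0).
Check: (v - proj_W(v)) · u_2 = 0  (should be 0).
Result: proj_W(v) = (12/7, -22/35, 61/35).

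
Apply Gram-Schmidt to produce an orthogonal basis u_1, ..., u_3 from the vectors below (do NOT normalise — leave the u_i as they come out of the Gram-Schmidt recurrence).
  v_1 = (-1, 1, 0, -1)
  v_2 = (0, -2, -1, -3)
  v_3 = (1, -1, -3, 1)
Orthogonal basis:
  u_1 = (-1, 1, 0, -1)
  u_2 = (1/3, -7/3, -1, -8/3)
  u_3 = (-3/41, 21/41, -114/41, 24/41)

Apply the Gram-Schmidt recurrence
  u_1 = v_1
  u_i = v_i − Σ_{j<i} ((v_i · u_j) / (u_j · u_j)) · u_j.

Step by step this gives:
  u_1 = (-1, 1, 0, -1)
  u_2 = (1/3, -7/3, -1, -8/3)
  u_3 = (-3/41, 21/41, -114/41, 24/41)

Orthogonality check:
  u_2 · u_1 = 0 (should be 0)
  u_3 · u_1 = 0 (should be 0)
  u_3 · u_2 = 0 (should be 0)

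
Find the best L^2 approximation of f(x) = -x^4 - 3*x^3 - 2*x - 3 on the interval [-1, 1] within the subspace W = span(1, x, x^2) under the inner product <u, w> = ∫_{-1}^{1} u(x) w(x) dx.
g(x) = -6*x^2/7 - 19*x/5 - 102/35

The best approximation g ∈ W is the orthogonal projection of f onto W. Writing g = a_0 + a_1 x + a_2 x^2, the coefficients solve the normal equations G · a = b where
  G_{ij} = <φ_i, φ_j> and b_i = <f, φ_i>, with φ_0 = 1, φ_1 = x, φ_2 = x^2.
G =
  [2, 0, 2/3]
  [0, 2/3, 0]
  [2/3, 0, 2/5],
b = (-32/5, -38/15, -16/7).
Solving gives a_0 = -102/35, a_1 = -19/5, a_2 = -6/7, so
  g(x) = -6*x^2/7 - 19*x/5 - 102/35.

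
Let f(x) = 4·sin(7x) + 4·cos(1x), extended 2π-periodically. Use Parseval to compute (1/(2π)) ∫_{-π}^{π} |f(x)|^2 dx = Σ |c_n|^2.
Σ |c_n|^2 = 16

Expand |f|^2 and use orthogonality of {sin(nx), cos(mx)} on [-π, π]:
  ∫_{-π}^{π} sin(nx)^2 dx = π, ∫ cos(mx)^2 dx = π, and cross terms integrate to 0.
So ∫_{-π}^{π} f(x)^2 dx = 4^2 · π + 4^2 · π = (16 + 16)π.
Divide by 2π: (16 + 16)/2 = 16.
By Parseval, this equals Σ |c_n|^2.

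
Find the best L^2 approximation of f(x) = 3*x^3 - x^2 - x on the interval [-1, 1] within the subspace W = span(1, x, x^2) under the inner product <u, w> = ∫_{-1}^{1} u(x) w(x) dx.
g(x) = -x^2 + 4*x/5

The best approximation g ∈ W is the orthogonal projection of f onto W. Writing g = a_0 + a_1 x + a_2 x^2, the coefficients solve the normal equations G · a = b where
  G_{ij} = <φ_i, φ_j> and b_i = <f, φ_i>, with φ_0 = 1, φ_1 = x, φ_2 = x^2.
G =
  [2, 0, 2/3]
  [0, 2/3, 0]
  [2/3, 0, 2/5],
b = (-2/3, 8/15, -2/5).
Solving gives a_0 = 0, a_1 = 4/5, a_2 = -1, so
  g(x) = -x^2 + 4*x/5.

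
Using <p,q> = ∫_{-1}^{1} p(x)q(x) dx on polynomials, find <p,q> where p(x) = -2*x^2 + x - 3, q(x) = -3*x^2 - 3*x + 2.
<p,q> = -124/15

Expand the product: p(x)·q(x) = 6*x^4 + 3*x^3 + 2*x^2 + 11*x - 6.
∫_{-1}^{1} of each monomial x^k gives [2/(k+1) if k even, 0 if k odd]. Integrating term-by-term (or equivalently evaluating the antiderivative F(x) = 6*x^5/5 + 3*x^4/4 + 2*x^3/3 + 11*x^2/2 - 6*x at the endpoints):
  F(1) − F(−1) = 127/60 − (623/60) = -124/15.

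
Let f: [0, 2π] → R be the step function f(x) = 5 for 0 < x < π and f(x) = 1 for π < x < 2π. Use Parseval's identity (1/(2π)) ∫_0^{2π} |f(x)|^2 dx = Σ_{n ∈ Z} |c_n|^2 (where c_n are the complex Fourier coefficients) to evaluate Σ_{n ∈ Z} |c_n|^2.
Σ |c_n|^2 = 13

Parseval equates the L^2 energy of f (normalised by 1/(2π)) with the ℓ^2 sum of its Fourier coefficients: (1/(2π)) ∫_0^{2π} |f|^2 = Σ |c_n|^2.
Compute the left side: (1/(2π)) [∫_0^π 5^2 dx + ∫_π^{2π} 1^2 dx] = (1/(2π)) · (25π + 1π) = (25 + 1)/2 = 13.
So Σ_{n ∈ Z} |c_n|^2 = 13.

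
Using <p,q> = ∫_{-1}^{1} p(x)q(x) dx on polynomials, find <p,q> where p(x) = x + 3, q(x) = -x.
<p,q> = -2/3

Expand the product: p(x)·q(x) = -x^2 - 3*x.
∫_{-1}^{1} of each monomial x^k gives [2/(k+1) if k even, 0 if k odd]. Integrating term-by-term (or equivalently evaluating the antiderivative F(x) = -x^3/3 - 3*x^2/2 at the endpoints):
  F(1) − F(−1) = -11/6 − (-7/6) = -2/3.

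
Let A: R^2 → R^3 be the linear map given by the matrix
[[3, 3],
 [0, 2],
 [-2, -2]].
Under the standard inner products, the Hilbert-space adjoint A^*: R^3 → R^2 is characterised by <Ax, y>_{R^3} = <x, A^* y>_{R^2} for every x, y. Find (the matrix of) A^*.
A^* = A^T =
[[3, 0, -2],
 [3, 2, -2]]

For real matrices with standard dot products, the defining identity <Ax, y> = <x, A^* y> gives (Ax)^T y = x^T (A^*) y, i.e. x^T A^T y = x^T (A^*) y. Since this holds for all x, y, we must have A^* = A^T. Therefore
A^* =
[[3, 0, -2],
 [3, 2, -2]].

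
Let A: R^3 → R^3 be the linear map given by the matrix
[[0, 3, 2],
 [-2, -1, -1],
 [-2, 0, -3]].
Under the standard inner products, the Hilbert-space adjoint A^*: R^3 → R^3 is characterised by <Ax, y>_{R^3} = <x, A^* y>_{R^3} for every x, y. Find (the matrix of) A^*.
A^* = A^T =
[[0, -2, -2],
 [3, -1, 0],
 [2, -1, -3]]

For real matrices with standard dot products, the defining identity <Ax, y> = <x, A^* y> gives (Ax)^T y = x^T (A^*) y, i.e. x^T A^T y = x^T (A^*) y. Since this holds for all x, y, we must have A^* = A^T. Therefore
A^* =
[[0, -2, -2],
 [3, -1, 0],
 [2, -1, -3]].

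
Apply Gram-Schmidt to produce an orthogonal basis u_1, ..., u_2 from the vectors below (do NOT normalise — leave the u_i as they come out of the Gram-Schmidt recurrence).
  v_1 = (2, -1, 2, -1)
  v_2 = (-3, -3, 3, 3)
Orthogonal basis:
  u_1 = (2, -1, 2, -1)
  u_2 = (-3, -3, 3, 3)

Apply the Gram-Schmidt recurrence
  u_1 = v_1
  u_i = v_i − Σ_{j<i} ((v_i · u_j) / (u_j · u_j)) · u_j.

Step by step this gives:
  u_1 = (2, -1, 2, -1)
  u_2 = (-3, -3, 3, 3)

Orthogonality check:
  u_2 · u_1 = 0 (should be 0)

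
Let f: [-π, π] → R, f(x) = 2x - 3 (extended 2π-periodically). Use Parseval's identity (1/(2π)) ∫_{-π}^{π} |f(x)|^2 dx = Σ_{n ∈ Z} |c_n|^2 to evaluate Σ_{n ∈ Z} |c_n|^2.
Σ |c_n|^2 = 4π^2/3 + 9

Expand and integrate term by term over [-π, π]:
  ∫ (2x)^2 dx = 4·(2π^3/3); ∫ 2·2·(-3)·x dx = 0 (odd integrand); ∫ (-3)^2 dx = 9·2π.
So (1/(2π)) ∫_{-π}^{π} (2x - 3)^2 dx = 4π^2/3 + 9 = 4π^2/3 + 9.
Parseval ⇒ Σ |c_n|^2 = 4π^2/3 + 9.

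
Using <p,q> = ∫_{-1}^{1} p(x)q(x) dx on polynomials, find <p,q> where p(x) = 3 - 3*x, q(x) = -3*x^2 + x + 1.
<p,q> = -2

Expand the product: p(x)·q(x) = 9*x^3 - 12*x^2 + 3.
∫_{-1}^{1} of each monomial x^k gives [2/(k+1) if k even, 0 if k odd]. Integrating term-by-term (or equivalently evaluating the antiderivative F(x) = 9*x^4/4 - 4*x^3 + 3*x at the endpoints):
  F(1) − F(−1) = 5/4 − (13/4) = -2.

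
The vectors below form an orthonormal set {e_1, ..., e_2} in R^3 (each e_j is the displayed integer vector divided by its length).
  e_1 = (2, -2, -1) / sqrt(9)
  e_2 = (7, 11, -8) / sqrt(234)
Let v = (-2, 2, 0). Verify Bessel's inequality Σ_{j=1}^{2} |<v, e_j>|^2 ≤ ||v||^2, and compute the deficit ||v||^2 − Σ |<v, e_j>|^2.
Σ |<v, e_j>|^2 = 96/13; ||v||^2 = 8; deficit = 8/13

Write each e_j = u_j / sqrt(<u_j, u_j>) where u_j is the displayed integer vector. Then <v, e_j> = <v, u_j> / sqrt(<u_j, u_j>), so |<v, e_j>|^2 = <v, u_j>^2 / <u_j, u_j>.
Coefficients: <v, e_1> = -8/sqrt(9), <v, e_2> = 8/sqrt(234).
Square and sum: Σ |<v, e_j>|^2 = 96/13.
Compute ||v||^2 = v·v = 8.
Deficit = 8 − 96/13 = 8/13 ≥ 0, confirming Bessel's inequality. (The deficit equals ||v − Σ <v,e_j> e_j||^2, the squared distance from v to span{e_j}.)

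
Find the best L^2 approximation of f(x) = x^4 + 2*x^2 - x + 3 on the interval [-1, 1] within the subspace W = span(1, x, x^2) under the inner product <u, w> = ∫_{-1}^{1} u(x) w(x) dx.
g(x) = 20*x^2/7 - x + 102/35

The best approximation g ∈ W is the orthogonal projection of f onto W. Writing g = a_0 + a_1 x + a_2 x^2, the coefficients solve the normal equations G · a = b where
  G_{ij} = <φ_i, φ_j> and b_i = <f, φ_i>, with φ_0 = 1, φ_1 = x, φ_2 = x^2.
G =
  [2, 0, 2/3]
  [0, 2/3, 0]
  [2/3, 0, 2/5],
b = (116/15, -2/3, 108/35).
Solving gives a_0 = 102/35, a_1 = -1, a_2 = 20/7, so
  g(x) = 20*x^2/7 - x + 102/35.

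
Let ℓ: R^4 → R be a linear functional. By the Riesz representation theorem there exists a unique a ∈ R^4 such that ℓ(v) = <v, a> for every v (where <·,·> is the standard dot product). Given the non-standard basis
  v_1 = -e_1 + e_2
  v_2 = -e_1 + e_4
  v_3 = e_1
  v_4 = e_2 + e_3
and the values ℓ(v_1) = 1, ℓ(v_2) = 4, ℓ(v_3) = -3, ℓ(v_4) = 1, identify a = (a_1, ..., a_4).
a = (-3, -2, 3, 1)

Write a = (a_1, ..., a_4) in the standard basis. For each basis vector v_i, ℓ(v_i) = <v_i, a> is a linear equation in the a_j's. Collect the n equations into a matrix system V a = ℓ, where row i of V is v_i (expressed in the standard basis). Since V is invertible (lower-triangular with 1s on the diagonal, up to permutation), solve by back-substitution:
  V =
[[-1, 1, 0, 0],
 [-1, 0, 0, 1],
 [1, 0, 0, 0],
 [0, 1, 1, 0]]
  V a = (1, 4, -3, 1)
Solving gives a = (-3, -2, 3, 1).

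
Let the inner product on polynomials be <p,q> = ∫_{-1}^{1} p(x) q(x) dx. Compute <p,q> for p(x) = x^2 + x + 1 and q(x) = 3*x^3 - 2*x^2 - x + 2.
<p,q> = 56/15

Expand the product: p(x)·q(x) = 3*x^5 + x^4 - x^2 + x + 2.
∫_{-1}^{1} of each monomial x^k gives [2/(k+1) if k even, 0 if k odd]. Integrating term-by-term (or equivalently evaluating the antiderivative F(x) = x^6/2 + x^5/5 - x^3/3 + x^2/2 + 2*x at the endpoints):
  F(1) − F(−1) = 43/15 − (-13/15) = 56/15.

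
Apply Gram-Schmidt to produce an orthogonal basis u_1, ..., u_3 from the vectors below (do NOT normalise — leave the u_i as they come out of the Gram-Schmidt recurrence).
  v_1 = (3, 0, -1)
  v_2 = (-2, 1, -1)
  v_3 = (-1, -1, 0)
Orthogonal basis:
  u_1 = (3, 0, -1)
  u_2 = (-1/2, 1, -3/2)
  u_3 = (-6/35, -6/7, -18/35)

Apply the Gram-Schmidt recurrence
  u_1 = v_1
  u_i = v_i − Σ_{j<i} ((v_i · u_j) / (u_j · u_j)) · u_j.

Step by step this gives:
  u_1 = (3, 0, -1)
  u_2 = (-1/2, 1, -3/2)
  u_3 = (-6/35, -6/7, -18/35)

Orthogonality check:
  u_2 · u_1 = 0 (should be 0)
  u_3 · u_1 = 0 (should be 0)
  u_3 · u_2 = 0 (should be 0)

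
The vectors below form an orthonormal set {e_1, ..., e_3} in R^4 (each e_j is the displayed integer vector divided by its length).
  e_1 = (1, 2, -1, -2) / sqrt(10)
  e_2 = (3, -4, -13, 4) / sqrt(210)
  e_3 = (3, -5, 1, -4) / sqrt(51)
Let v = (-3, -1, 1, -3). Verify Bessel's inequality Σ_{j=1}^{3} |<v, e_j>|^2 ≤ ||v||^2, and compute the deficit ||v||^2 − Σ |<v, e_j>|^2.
Σ |<v, e_j>|^2 = 699/119; ||v||^2 = 20; deficit = 1681/119

Write each e_j = u_j / sqrt(<u_j, u_j>) where u_j is the displayed integer vector. Then <v, e_j> = <v, u_j> / sqrt(<u_j, u_j>), so |<v, e_j>|^2 = <v, u_j>^2 / <u_j, u_j>.
Coefficients: <v, e_1> = 0/sqrt(10), <v, e_2> = -30/sqrt(210), <v, e_3> = 9/sqrt(51).
Square and sum: Σ |<v, e_j>|^2 = 699/119.
Compute ||v||^2 = v·v = 20.
Deficit = 20 − 699/119 = 1681/119 ≥ 0, confirming Bessel's inequality. (The deficit equals ||v − Σ <v,e_j> e_j||^2, the squared distance from v to span{e_j}.)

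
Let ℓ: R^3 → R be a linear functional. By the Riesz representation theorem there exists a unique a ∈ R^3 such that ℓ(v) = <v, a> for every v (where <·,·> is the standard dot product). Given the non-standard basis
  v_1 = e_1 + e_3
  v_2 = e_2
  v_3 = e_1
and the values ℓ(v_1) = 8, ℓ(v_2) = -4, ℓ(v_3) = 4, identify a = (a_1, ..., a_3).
a = (4, -4, 4)

Write a = (a_1, ..., a_3) in the standard basis. For each basis vector v_i, ℓ(v_i) = <v_i, a> is a linear equation in the a_j's. Collect the n equations into a matrix system V a = ℓ, where row i of V is v_i (expressed in the standard basis). Since V is invertible (lower-triangular with 1s on the diagonal, up to permutation), solve by back-substitution:
  V =
[[1, 0, 1],
 [0, 1, 0],
 [1, 0, 0]]
  V a = (8, -4, 4)
Solving gives a = (4, -4, 4).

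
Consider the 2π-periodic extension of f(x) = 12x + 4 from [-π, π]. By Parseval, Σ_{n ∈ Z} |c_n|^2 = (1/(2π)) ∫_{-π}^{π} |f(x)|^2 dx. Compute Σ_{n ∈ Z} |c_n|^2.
Σ |c_n|^2 = 48π^2 + 16

Expand and integrate term by term over [-π, π]:
  ∫ (12x)^2 dx = 144·(2π^3/3); ∫ 2·12·(4)·x dx = 0 (odd integrand); ∫ 4^2 dx = 16·2π.
So (1/(2π)) ∫_{-π}^{π} (12x + 4)^2 dx = 144π^2/3 + 16 = 48π^2 + 16.
Parseval ⇒ Σ |c_n|^2 = 48π^2 + 16.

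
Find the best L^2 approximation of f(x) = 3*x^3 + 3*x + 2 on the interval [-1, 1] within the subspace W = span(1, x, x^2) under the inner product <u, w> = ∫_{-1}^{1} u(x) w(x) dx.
g(x) = 24*x/5 + 2

The best approximation g ∈ W is the orthogonal projection of f onto W. Writing g = a_0 + a_1 x + a_2 x^2, the coefficients solve the normal equations G · a = b where
  G_{ij} = <φ_i, φ_j> and b_i = <f, φ_i>, with φ_0 = 1, φ_1 = x, φ_2 = x^2.
G =
  [2, 0, 2/3]
  [0, 2/3, 0]
  [2/3, 0, 2/5],
b = (4, 16/5, 4/3).
Solving gives a_0 = 2, a_1 = 24/5, a_2 = 0, so
  g(x) = 24*x/5 + 2.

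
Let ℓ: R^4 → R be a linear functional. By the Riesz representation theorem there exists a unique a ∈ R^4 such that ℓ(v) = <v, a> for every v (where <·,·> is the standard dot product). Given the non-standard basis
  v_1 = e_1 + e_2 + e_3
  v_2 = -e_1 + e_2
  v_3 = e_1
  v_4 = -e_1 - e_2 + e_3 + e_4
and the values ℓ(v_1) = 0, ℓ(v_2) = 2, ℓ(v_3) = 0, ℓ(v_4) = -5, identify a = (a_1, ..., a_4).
a = (0, 2, -2, -1)

Write a = (a_1, ..., a_4) in the standard basis. For each basis vector v_i, ℓ(v_i) = <v_i, a> is a linear equation in the a_j's. Collect the n equations into a matrix system V a = ℓ, where row i of V is v_i (expressed in the standard basis). Since V is invertible (lower-triangular with 1s on the diagonal, up to permutation), solve by back-substitution:
  V =
[[1, 1, 1, 0],
 [-1, 1, 0, 0],
 [1, 0, 0, 0],
 [-1, -1, 1, 1]]
  V a = (0, 2, 0, -5)
Solving gives a = (0, 2, -2, -1).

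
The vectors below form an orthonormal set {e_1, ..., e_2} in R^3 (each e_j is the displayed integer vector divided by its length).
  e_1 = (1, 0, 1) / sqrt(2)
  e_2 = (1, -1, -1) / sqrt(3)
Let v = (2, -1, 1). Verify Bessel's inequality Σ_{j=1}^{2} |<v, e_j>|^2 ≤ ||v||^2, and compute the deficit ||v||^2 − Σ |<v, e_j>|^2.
Σ |<v, e_j>|^2 = 35/6; ||v||^2 = 6; deficit = 1/6

Write each e_j = u_j / sqrt(<u_j, u_j>) where u_j is the displayed integer vector. Then <v, e_j> = <v, u_j> / sqrt(<u_j, u_j>), so |<v, e_j>|^2 = <v, u_j>^2 / <u_j, u_j>.
Coefficients: <v, e_1> = 3/sqrt(2), <v, e_2> = 2/sqrt(3).
Square and sum: Σ |<v, e_j>|^2 = 35/6.
Compute ||v||^2 = v·v = 6.
Deficit = 6 − 35/6 = 1/6 ≥ 0, confirming Bessel's inequality. (The deficit equals ||v − Σ <v,e_j> e_j||^2, the squared distance from v to span{e_j}.)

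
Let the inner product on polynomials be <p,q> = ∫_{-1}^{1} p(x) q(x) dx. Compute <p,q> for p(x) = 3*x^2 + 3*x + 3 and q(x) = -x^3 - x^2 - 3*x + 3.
<p,q> = 68/5

Expand the product: p(x)·q(x) = -3*x^5 - 6*x^4 - 15*x^3 - 3*x^2 + 9.
∫_{-1}^{1} of each monomial x^k gives [2/(k+1) if k even, 0 if k odd]. Integrating term-by-term (or equivalently evaluating the antiderivative F(x) = -x^6/2 - 6*x^5/5 - 15*x^4/4 - x^3 + 9*x at the endpoints):
  F(1) − F(−1) = 51/20 − (-221/20) = 68/5.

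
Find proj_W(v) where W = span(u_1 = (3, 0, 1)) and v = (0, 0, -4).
proj_W(v) = (-6/5, 0, -2/5)

Set up U = [u_1 | ... | u_1] ∈ R^(3×1). The projector onto W = col(U) is P = U (U^T U)^(-1) U^T.
Compute U^T U =
  [10],
and U^T v = (-4).
Solve U^T U · c = U^T v for the coefficients: c = (-2/5). The projection is proj_W(v) = U c.
Check: (v - proj_W(v)) · u_1 = 0  (should be 0).
Result: proj_W(v) = (-6/5, 0, -2/5).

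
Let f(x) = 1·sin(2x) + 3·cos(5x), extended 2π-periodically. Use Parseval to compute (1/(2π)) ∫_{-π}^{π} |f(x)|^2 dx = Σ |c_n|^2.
Σ |c_n|^2 = 5

Expand |f|^2 and use orthogonality of {sin(nx), cos(mx)} on [-π, π]:
  ∫_{-π}^{π} sin(nx)^2 dx = π, ∫ cos(mx)^2 dx = π, and cross terms integrate to 0.
So ∫_{-π}^{π} f(x)^2 dx = 1^2 · π + 3^2 · π = (1 + 9)π.
Divide by 2π: (1 + 9)/2 = 5.
By Parseval, this equals Σ |c_n|^2.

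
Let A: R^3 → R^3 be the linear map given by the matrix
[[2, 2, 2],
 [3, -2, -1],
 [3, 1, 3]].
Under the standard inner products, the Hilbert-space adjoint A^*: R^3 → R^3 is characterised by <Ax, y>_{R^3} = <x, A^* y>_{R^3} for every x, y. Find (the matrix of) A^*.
A^* = A^T =
[[2, 3, 3],
 [2, -2, 1],
 [2, -1, 3]]

For real matrices with standard dot products, the defining identity <Ax, y> = <x, A^* y> gives (Ax)^T y = x^T (A^*) y, i.e. x^T A^T y = x^T (A^*) y. Since this holds for all x, y, we must have A^* = A^T. Therefore
A^* =
[[2, 3, 3],
 [2, -2, 1],
 [2, -1, 3]].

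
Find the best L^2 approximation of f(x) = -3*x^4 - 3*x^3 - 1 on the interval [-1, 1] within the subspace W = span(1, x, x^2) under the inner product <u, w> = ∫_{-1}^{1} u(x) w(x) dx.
g(x) = -18*x^2/7 - 9*x/5 - 26/35

The best approximation g ∈ W is the orthogonal projection of f onto W. Writing g = a_0 + a_1 x + a_2 x^2, the coefficients solve the normal equations G · a = b where
  G_{ij} = <φ_i, φ_j> and b_i = <f, φ_i>, with φ_0 = 1, φ_1 = x, φ_2 = x^2.
G =
  [2, 0, 2/3]
  [0, 2/3, 0]
  [2/3, 0, 2/5],
b = (-16/5, -6/5, -32/21).
Solving gives a_0 = -26/35, a_1 = -9/5, a_2 = -18/7, so
  g(x) = -18*x^2/7 - 9*x/5 - 26/35.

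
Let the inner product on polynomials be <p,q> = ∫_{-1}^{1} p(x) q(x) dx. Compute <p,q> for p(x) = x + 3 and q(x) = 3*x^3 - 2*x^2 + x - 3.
<p,q> = -302/15

Expand the product: p(x)·q(x) = 3*x^4 + 7*x^3 - 5*x^2 - 9.
∫_{-1}^{1} of each monomial x^k gives [2/(k+1) if k even, 0 if k odd]. Integrating term-by-term (or equivalently evaluating the antiderivative F(x) = 3*x^5/5 + 7*x^4/4 - 5*x^3/3 - 9*x at the endpoints):
  F(1) − F(−1) = -499/60 − (709/60) = -302/15.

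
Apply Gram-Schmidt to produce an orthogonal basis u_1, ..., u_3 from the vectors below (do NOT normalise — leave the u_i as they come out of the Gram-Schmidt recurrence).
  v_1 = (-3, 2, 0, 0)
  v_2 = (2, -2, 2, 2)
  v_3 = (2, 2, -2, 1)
Orthogonal basis:
  u_1 = (-3, 2, 0, 0)
  u_2 = (-4/13, -6/13, 2, 2)
  u_3 = (38/27, 19/9, -31/27, 50/27)

Apply the Gram-Schmidt recurrence
  u_1 = v_1
  u_i = v_i − Σ_{j<i} ((v_i · u_j) / (u_j · u_j)) · u_j.

Step by step this gives:
  u_1 = (-3, 2, 0, 0)
  u_2 = (-4/13, -6/13, 2, 2)
  u_3 = (38/27, 19/9, -31/27, 50/27)

Orthogonality check:
  u_2 · u_1 = 0 (should be 0)
  u_3 · u_1 = 0 (should be 0)
  u_3 · u_2 = 0 (should be 0)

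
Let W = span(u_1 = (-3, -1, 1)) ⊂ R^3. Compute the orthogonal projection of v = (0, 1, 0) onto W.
proj_W(v) = (3/11, 1/11, -1/11)

Set up U = [u_1 | ... | u_1] ∈ R^(3×1). The projector onto W = col(U) is P = U (U^T U)^(-1) U^T.
Compute U^T U =
  [11],
and U^T v = (-1).
Solve U^T U · c = U^T v for the coefficients: c = (-1/11). The projection is proj_W(v) = U c.
Check: (v - proj_W(v)) · u_1 = 0  (should be 0).
Result: proj_W(v) = (3/11, 1/11, -1/11).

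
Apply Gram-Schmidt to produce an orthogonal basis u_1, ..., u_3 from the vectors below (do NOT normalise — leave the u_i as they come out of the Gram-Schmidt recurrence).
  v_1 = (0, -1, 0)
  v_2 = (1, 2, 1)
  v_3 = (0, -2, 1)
Orthogonal basis:
  u_1 = (0, -1, 0)
  u_2 = (1, 0, 1)
  u_3 = (-1/2, 0, 1/2)

Apply the Gram-Schmidt recurrence
  u_1 = v_1
  u_i = v_i − Σ_{j<i} ((v_i · u_j) / (u_j · u_j)) · u_j.

Step by step this gives:
  u_1 = (0, -1, 0)
  u_2 = (1, 0, 1)
  u_3 = (-1/2, 0, 1/2)

Orthogonality check:
  u_2 · u_1 = 0 (should be 0)
  u_3 · u_1 = 0 (should be 0)
  u_3 · u_2 = 0 (should be 0)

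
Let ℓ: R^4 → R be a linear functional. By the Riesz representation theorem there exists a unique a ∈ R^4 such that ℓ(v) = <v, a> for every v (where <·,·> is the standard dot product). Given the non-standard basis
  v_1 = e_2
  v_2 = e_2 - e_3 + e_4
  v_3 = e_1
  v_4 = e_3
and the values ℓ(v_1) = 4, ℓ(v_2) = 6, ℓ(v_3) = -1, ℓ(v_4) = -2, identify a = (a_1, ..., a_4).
a = (-1, 4, -2, 0)

Write a = (a_1, ..., a_4) in the standard basis. For each basis vector v_i, ℓ(v_i) = <v_i, a> is a linear equation in the a_j's. Collect the n equations into a matrix system V a = ℓ, where row i of V is v_i (expressed in the standard basis). Since V is invertible (lower-triangular with 1s on the diagonal, up to permutation), solve by back-substitution:
  V =
[[0, 1, 0, 0],
 [0, 1, -1, 1],
 [1, 0, 0, 0],
 [0, 0, 1, 0]]
  V a = (4, 6, -1, -2)
Solving gives a = (-1, 4, -2, 0).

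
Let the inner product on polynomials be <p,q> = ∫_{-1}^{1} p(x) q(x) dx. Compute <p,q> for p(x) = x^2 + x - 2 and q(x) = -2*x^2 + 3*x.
<p,q> = 58/15

Expand the product: p(x)·q(x) = -2*x^4 + x^3 + 7*x^2 - 6*x.
∫_{-1}^{1} of each monomial x^k gives [2/(k+1) if k even, 0 if k odd]. Integrating term-by-term (or equivalently evaluating the antiderivative F(x) = -2*x^5/5 + x^4/4 + 7*x^3/3 - 3*x^2 at the endpoints):
  F(1) − F(−1) = -49/60 − (-281/60) = 58/15.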